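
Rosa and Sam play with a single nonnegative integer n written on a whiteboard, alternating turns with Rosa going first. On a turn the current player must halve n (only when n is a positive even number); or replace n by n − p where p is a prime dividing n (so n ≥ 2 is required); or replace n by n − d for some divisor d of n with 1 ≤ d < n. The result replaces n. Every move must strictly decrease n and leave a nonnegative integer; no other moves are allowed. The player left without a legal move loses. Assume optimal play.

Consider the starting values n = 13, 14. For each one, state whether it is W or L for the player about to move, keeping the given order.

Classify positions by backward induction: terminal positions (no move available) are L. From any other position, the mover wins iff some move reaches an L.
n=0: no move → L
n=1: no move → L
n=2: →0(L), so W
n=3: →0(L), so W
n=4: →2(W), 3(W) — all W, so L
n=5: →0(L), so W
n=6: →4(L), so W
n=7: →0(L), so W
n=8: →4(L), so W
n=9: →6(W), 8(W) — all W, so L
n=10: →9(L), so W
n=11: →0(L), so W
n=12: →9(L), so W
n=13: →0(L), so W
n=14: →7(W), 12(W), 13(W) — all W, so L

13: W, 14: L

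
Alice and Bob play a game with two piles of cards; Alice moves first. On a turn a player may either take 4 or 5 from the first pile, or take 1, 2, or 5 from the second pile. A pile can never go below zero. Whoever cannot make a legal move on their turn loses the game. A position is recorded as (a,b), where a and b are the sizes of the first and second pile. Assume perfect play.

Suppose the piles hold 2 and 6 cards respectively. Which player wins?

Classify positions by backward induction: terminal positions (no move available) are L. From any other position, the mover wins iff some move reaches an L.
No move ever increases a pile, so every position that can arise here has a ≤ 2 and b ≤ 6; it is enough to label the cells with 0 ≤ a ≤ 2 and 0 ≤ b ≤ 6.
Every move lowers a or b (never raises either), so fill the grid row by row in increasing a, and left to right within a row: each cell's successors are then already labelled.
      b=0  b=1  b=2  b=3  b=4  b=5  b=6
a=0:    L    W    W    L    W    W    L
a=1:    L    W    W    L    W    W    L
a=2:    L    W    W    L    W    W    L
Cells with no legal move (terminal, hence L): (0,0), (1,0), (2,0).
The remaining L cells, each justified by listing all of its moves:
(0,3): →(0,2)(W), (0,1)(W) — all W, so L
(0,6): →(0,5)(W), (0,4)(W), (0,1)(W) — all W, so L
(1,3): →(1,2)(W), (1,1)(W) — all W, so L
(1,6): →(1,5)(W), (1,4)(W), (1,1)(W) — all W, so L
(2,3): →(2,2)(W), (2,1)(W) — all W, so L
(2,6): →(2,5)(W), (2,4)(W), (2,1)(W) — all W, so L
Every other cell has at least one move into one of the L cells above, so it is W.
Every move from (2,6) reaches a W position, so the mover loses.

Bob wins.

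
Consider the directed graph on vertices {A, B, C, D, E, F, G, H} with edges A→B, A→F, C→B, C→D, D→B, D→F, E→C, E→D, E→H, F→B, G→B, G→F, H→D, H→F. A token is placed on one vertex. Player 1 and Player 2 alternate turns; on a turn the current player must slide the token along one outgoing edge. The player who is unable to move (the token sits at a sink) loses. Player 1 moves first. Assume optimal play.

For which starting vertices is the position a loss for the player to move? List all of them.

B, H

Build the W/L table. Terminal = L. A non-terminal position is W if it has a move to some L; otherwise it is L.
Every edge goes from a vertex to one that appears earlier in the order B, F, D, C, A, G, H, E, so processing vertices in that order labels each vertex after all of its successors.
B: no outgoing edge → L
F: reaches L-position B → W
D: reaches L-position B → W
C: reaches L-position B → W
A: reaches L-position B → W
G: reaches L-position B → W
H: only reaches D(W), F(W), all W → L
E: reaches L-position H → W
Reading off the rows marked L gives the requested list; there are 2 such vertices.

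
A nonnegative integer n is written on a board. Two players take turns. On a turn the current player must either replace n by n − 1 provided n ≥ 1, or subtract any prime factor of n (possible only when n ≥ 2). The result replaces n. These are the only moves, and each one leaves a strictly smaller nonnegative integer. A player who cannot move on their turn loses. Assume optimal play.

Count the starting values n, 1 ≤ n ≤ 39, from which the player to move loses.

Label each position W (a win for the player to move) or L (a loss). A position with no legal move is L; any other position is W exactly when some move reaches an L, and L when every move reaches a W.
n=0: no move → L
n=1: →0(L), so W
n=2: →0(L), so W
n=3: →0(L), so W
n=4: →2(W), 3(W) — all W, so L
n=5: →0(L), so W
n=6: →4(L), so W
n=7: →0(L), so W
n=8: →6(W), 7(W) — all W, so L
n=9: →8(L), so W
n=10: →8(L), so W
n=11: →0(L), so W
n=12: →9(W), 10(W), 11(W) — all W, so L
n=13: →0(L), so W
n=14: →12(L), so W
n=15: →12(L), so W
n=16: →14(W), 15(W) — all W, so L
n=17: →0(L), so W
n=18: →16(L), so W
n=19: →0(L), so W
n=20: →15(W), 18(W), 19(W) — all W, so L
n=21: →20(L), so W
n=22: →20(L), so W
n=23: →0(L), so W
n=24: →21(W), 22(W), 23(W) — all W, so L
n=25: →20(L), so W
n=26: →24(L), so W
n=27: →24(L), so W
n=28: →21(W), 26(W), 27(W) — all W, so L
n=29: →0(L), so W
n=30: →28(L), so W
n=31: →0(L), so W
n=32: →30(W), 31(W) — all W, so L
n=33: →32(L), so W
n=34: →32(L), so W
n=35: →28(L), so W
n=36: →33(W), 34(W), 35(W) — all W, so L
n=37: →0(L), so W
n=38: →36(L), so W
n=39: →36(L), so W
L entries with 1 ≤ n ≤ 39 (n=0 is outside the asked range and is not counted): n = 4, 8, 12, 16, 20, 24, 28, 32, 36; that makes 9.

9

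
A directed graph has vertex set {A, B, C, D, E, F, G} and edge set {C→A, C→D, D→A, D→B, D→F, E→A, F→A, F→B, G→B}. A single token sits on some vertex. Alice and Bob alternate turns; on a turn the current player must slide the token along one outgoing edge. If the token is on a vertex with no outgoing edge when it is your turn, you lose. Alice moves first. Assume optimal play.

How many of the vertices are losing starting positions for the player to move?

Label each position W (a win for the player to move) or L (a loss). A position with no legal move is L; any other position is W exactly when some move reaches an L, and L when every move reaches a W.
Every edge goes from a vertex to one that appears earlier in the order B, A, F, D, E, C, G, so processing vertices in that order labels each vertex after all of its successors.
B: no outgoing edge → L
A: no outgoing edge → L
F: →A(L), so W
D: →A(L), so W
E: →A(L), so W
C: →A(L), so W
G: →B(L), so W
The L vertices are A, B; that is 2 in all.

2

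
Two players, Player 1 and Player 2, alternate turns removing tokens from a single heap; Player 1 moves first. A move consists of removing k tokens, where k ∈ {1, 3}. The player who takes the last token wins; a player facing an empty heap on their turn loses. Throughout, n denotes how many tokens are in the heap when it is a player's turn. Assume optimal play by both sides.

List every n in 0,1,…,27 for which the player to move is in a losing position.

Work bottom-up. With no move the player to move loses. Otherwise the position is W if at least one move leads to an L position for the opponent, and L if every move leads to a W.
n=0: no move → L
n=1: reaches L-position 0 → W
n=2: only reaches 1(W), which is W → L
n=3: reaches L-position 2 → W
n=4: only reaches 3(W), 1(W), all W → L
n=5: reaches L-position 4 → W
n=6: only reaches 5(W), 3(W), all W → L
n=7: reaches L-position 6 → W
n=8: only reaches 7(W), 5(W), all W → L
n=9: reaches L-position 8 → W
n=10: only reaches 9(W), 7(W), all W → L
n=11: reaches L-position 10 → W
n=12: only reaches 11(W), 9(W), all W → L
n=13: reaches L-position 12 → W
n=14: only reaches 13(W), 11(W), all W → L
n=15: reaches L-position 14 → W
n=16: only reaches 15(W), 13(W), all W → L
n=17: reaches L-position 16 → W
n=18: only reaches 17(W), 15(W), all W → L
n=19: reaches L-position 18 → W
n=20: only reaches 19(W), 17(W), all W → L
n=21: reaches L-position 20 → W
n=22: only reaches 21(W), 19(W), all W → L
n=23: reaches L-position 22 → W
n=24: only reaches 23(W), 21(W), all W → L
n=25: reaches L-position 24 → W
n=26: only reaches 25(W), 23(W), all W → L
n=27: reaches L-position 26 → W
Reading off the rows marked L gives the requested list; there are 14 such values of n.

0, 2, 4, 6, 8, 10, 12, 14, 16, 18, 20, 22, 24, 26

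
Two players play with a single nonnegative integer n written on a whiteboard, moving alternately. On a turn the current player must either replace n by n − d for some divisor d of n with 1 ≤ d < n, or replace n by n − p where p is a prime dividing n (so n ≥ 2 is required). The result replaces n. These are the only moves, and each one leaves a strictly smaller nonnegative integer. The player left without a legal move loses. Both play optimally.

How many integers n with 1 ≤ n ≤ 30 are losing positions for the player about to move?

Build the W/L table. Terminal = L. A non-terminal position is W if it has a move to some L; otherwise it is L.
n=0: no move → L
n=1: no move → L
n=2: reaches L-position 0 → W
n=3: reaches L-position 0 → W
n=4: only reaches 2(W), 3(W), all W → L
n=5: reaches L-position 0 → W
n=6: reaches L-position 4 → W
n=7: reaches L-position 0 → W
n=8: reaches L-position 4 → W
n=9: only reaches 6(W), 8(W), all W → L
n=10: reaches L-position 9 → W
n=11: reaches L-position 0 → W
n=12: reaches L-position 9 → W
n=13: reaches L-position 0 → W
n=14: only reaches 7(W), 12(W), 13(W), all W → L
n=15: reaches L-position 14 → W
n=16: reaches L-position 14 → W
n=17: reaches L-position 0 → W
n=18: reaches L-position 9 → W
n=19: reaches L-position 0 → W
n=20: only reaches 10(W), 15(W), 16(W), 18(W), 19(W), all W → L
n=21: reaches L-position 14 → W
n=22: reaches L-position 20 → W
n=23: reaches L-position 0 → W
n=24: reaches L-position 20 → W
n=25: reaches L-position 20 → W
n=26: only reaches 13(W), 24(W), 25(W), all W → L
n=27: reaches L-position 26 → W
n=28: reaches L-position 14 → W
n=29: reaches L-position 0 → W
n=30: reaches L-position 20 → W
L entries with 1 ≤ n ≤ 30 (n=0 is outside the asked range and is not counted): n = 1, 4, 9, 14, 20, 26; that makes 6.

6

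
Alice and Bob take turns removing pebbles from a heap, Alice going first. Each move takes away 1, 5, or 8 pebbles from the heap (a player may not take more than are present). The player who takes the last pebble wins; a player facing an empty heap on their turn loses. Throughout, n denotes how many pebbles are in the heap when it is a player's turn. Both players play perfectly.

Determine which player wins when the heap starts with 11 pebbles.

Alice wins.

Label each position W (a win for the player to move) or L (a loss). A position with no legal move is L; any other position is W exactly when some move reaches an L, and L when every move reaches a W.
n=0: no move → L
n=1: can move to 0, which is L ⇒ W
n=2: the only move is to 1(W), a W ⇒ L
n=3: can move to 2, which is L ⇒ W
n=4: the only move is to 3(W), a W ⇒ L
n=5: can move to 4, which is L ⇒ W
n=6: moves to 5(W), 1(W); every one is W ⇒ L
n=7: can move to 6, which is L ⇒ W
n=8: can move to 0, which is L ⇒ W
n=9: can move to 4, which is L ⇒ W
n=10: can move to 2, which is L ⇒ W
n=11: can move to 6, which is L ⇒ W
From 11 Alice can remove 5, leaving 6, reaching an L position.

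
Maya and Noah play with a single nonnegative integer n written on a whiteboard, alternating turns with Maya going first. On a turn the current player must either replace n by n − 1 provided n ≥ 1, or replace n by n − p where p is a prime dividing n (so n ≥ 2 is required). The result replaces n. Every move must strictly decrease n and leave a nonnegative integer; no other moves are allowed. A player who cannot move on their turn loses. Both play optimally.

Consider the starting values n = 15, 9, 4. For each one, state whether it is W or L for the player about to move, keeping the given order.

Compute win/loss labels from the base case upward. A position with no move is L. Any other position is W if it can reach an L in one move, else L.
n=0: no move → L
n=1: reaches L-position 0 → W
n=2: reaches L-position 0 → W
n=3: reaches L-position 0 → W
n=4: only reaches 2(W), 3(W), all W → L
n=5: reaches L-position 0 → W
n=6: reaches L-position 4 → W
n=7: reaches L-position 0 → W
n=8: only reaches 6(W), 7(W), all W → L
n=9: reaches L-position 8 → W
n=10: reaches L-position 8 → W
n=11: reaches L-position 0 → W
n=12: only reaches 9(W), 10(W), 11(W), all W → L
n=13: reaches L-position 0 → W
n=14: reaches L-position 12 → W
n=15: reaches L-position 12 → W

15: W, 9: W, 4: L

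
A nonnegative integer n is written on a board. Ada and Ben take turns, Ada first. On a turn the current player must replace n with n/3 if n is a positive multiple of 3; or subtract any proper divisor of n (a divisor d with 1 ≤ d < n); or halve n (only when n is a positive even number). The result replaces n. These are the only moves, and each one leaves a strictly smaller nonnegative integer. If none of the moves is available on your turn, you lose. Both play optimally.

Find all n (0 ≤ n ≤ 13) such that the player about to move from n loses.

Label each position W (a win for the player to move) or L (a loss). A position with no legal move is L; any other position is W exactly when some move reaches an L, and L when every move reaches a W.
n=0: no move → L
n=1: no move → L
n=2: W (go to 1, an L position)
n=3: W (go to 1, an L position)
n=4: L (options 2(W), 3(W) are all W)
n=5: W (go to 4, an L position)
n=6: W (go to 4, an L position)
n=7: L (sole option 6(W) is W)
n=8: W (go to 4, an L position)
n=9: L (options 3(W), 6(W), 8(W) are all W)
n=10: W (go to 9, an L position)
n=11: L (sole option 10(W) is W)
n=12: W (go to 4, an L position)
n=13: L (sole option 12(W) is W)
The losing starting values of n are exactly the entries labelled L in this table (7 of them).

0, 1, 4, 7, 9, 11, 13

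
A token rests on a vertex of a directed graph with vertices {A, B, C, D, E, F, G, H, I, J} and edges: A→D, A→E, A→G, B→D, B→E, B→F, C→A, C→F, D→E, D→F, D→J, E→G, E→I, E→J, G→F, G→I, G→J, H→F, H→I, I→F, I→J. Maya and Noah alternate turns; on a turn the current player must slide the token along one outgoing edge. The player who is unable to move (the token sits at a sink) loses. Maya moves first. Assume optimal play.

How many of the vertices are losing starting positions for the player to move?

Use the standard recursion: the mover loses at a terminal position; elsewhere, the mover wins exactly when some move hands the opponent an L position.
Every edge goes from a vertex to one that appears earlier in the order J, F, I, G, E, D, H, A, B, C, so processing vertices in that order labels each vertex after all of its successors.
J: no outgoing edge → L
F: no outgoing edge → L
I: W (go to F, an L position)
G: W (go to F, an L position)
E: W (go to J, an L position)
D: W (go to F, an L position)
H: W (go to F, an L position)
A: L (options D(W), E(W), G(W) are all W)
B: W (go to F, an L position)
C: W (go to A, an L position)
The L vertices are A, F, J; that is 3 in all.

3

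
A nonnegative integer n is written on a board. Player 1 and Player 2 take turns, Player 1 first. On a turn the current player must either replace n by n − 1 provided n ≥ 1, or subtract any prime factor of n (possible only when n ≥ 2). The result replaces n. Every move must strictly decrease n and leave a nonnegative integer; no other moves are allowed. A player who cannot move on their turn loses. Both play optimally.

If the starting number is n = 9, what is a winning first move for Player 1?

Move to 8.

Compute win/loss labels from the base case upward. A position with no move is L. Any other position is W if it can reach an L in one move, else L.
n=0: no move → L
n=1: reaches L-position 0 → W
n=2: reaches L-position 0 → W
n=3: reaches L-position 0 → W
n=4: only reaches 2(W), 3(W), all W → L
n=5: reaches L-position 0 → W
n=6: reaches L-position 4 → W
n=7: reaches L-position 0 → W
n=8: only reaches 6(W), 7(W), all W → L
n=9: reaches L-position 8 → W
From 9, the L positions reachable in one move are: 8.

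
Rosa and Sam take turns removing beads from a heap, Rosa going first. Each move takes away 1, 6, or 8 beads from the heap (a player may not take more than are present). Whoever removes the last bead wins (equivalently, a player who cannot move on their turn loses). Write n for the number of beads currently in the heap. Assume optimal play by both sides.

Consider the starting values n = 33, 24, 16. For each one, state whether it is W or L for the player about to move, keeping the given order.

33: W, 24: W, 16: L

Work bottom-up. With no move the player to move loses. Otherwise the position is W if at least one move leads to an L position for the opponent, and L if every move leads to a W.
n=0: no move → L
n=1: →0(L), so W
n=2: →1(W) only, which is W, so L
n=3: →2(L), so W
n=4: →3(W) only, which is W, so L
n=5: →4(L), so W
n=6: →0(L), so W
n=7: →6(W), 1(W) — all W, so L
n=8: →7(L), so W
n=9: →8(W), 3(W), 1(W) — all W, so L
n=10: →9(L), so W
n=11: →10(W), 5(W), 3(W) — all W, so L
n=12: →11(L), so W
n=13: →7(L), so W
n=14: →13(W), 8(W), 6(W) — all W, so L
n=15: →14(L), so W
n=16: →15(W), 10(W), 8(W) — all W, so L
n=17: →16(L), so W
n=18: →17(W), 12(W), 10(W) — all W, so L
n=19: →18(L), so W
n=20: →14(L), so W
n=21: →20(W), 15(W), 13(W) — all W, so L
n=22: →21(L), so W
n=23: →22(W), 17(W), 15(W) — all W, so L
n=24: →23(L), so W
n=25: →24(W), 19(W), 17(W) — all W, so L
n=26: →25(L), so W
n=27: →21(L), so W
n=28: →27(W), 22(W), 20(W) — all W, so L
n=29: →28(L), so W
n=30: →29(W), 24(W), 22(W) — all W, so L
n=31: →30(L), so W
n=32: →31(W), 26(W), 24(W) — all W, so L
n=33: →32(L), so W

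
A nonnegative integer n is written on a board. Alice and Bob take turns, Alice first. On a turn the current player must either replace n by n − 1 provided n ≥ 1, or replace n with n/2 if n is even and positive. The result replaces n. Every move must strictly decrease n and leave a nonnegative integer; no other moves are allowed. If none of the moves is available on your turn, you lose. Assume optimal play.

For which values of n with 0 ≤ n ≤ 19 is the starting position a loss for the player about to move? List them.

Positions with no move are L. A position that does have a move is losing for the player to move precisely when every available move leads to a winning position for the opponent. Fill in the labels:
n=0: no move → L
n=1: W (go to 0, an L position)
n=2: L (sole option 1(W) is W)
n=3: W (go to 2, an L position)
n=4: W (go to 2, an L position)
n=5: L (sole option 4(W) is W)
n=6: W (go to 5, an L position)
n=7: L (sole option 6(W) is W)
n=8: W (go to 7, an L position)
n=9: L (sole option 8(W) is W)
n=10: W (go to 5, an L position)
n=11: L (sole option 10(W) is W)
n=12: W (go to 11, an L position)
n=13: L (sole option 12(W) is W)
n=14: W (go to 7, an L position)
n=15: L (sole option 14(W) is W)
n=16: W (go to 15, an L position)
n=17: L (sole option 16(W) is W)
n=18: W (go to 9, an L position)
n=19: L (sole option 18(W) is W)
The losing starting values of n are exactly the entries labelled L in this table (10 of them).

0, 2, 5, 7, 9, 11, 13, 15, 17, 19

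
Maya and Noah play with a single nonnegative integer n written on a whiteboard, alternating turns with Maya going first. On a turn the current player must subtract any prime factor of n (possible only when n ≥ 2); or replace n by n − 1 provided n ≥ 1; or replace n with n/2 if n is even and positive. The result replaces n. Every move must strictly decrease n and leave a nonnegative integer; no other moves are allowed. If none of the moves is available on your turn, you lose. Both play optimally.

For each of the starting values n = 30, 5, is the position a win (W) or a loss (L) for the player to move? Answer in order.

Label each position W (a win for the player to move) or L (a loss). A position with no legal move is L; any other position is W exactly when some move reaches an L, and L when every move reaches a W.
n=0: no move → L
n=1: reaches L-position 0 → W
n=2: reaches L-position 0 → W
n=3: reaches L-position 0 → W
n=4: only reaches 2(W), 3(W), all W → L
n=5: reaches L-position 0 → W
n=6: reaches L-position 4 → W
n=7: reaches L-position 0 → W
n=8: reaches L-position 4 → W
n=9: only reaches 6(W), 8(W), all W → L
n=10: reaches L-position 9 → W
n=11: reaches L-position 0 → W
n=12: reaches L-position 9 → W
n=13: reaches L-position 0 → W
n=14: only reaches 7(W), 12(W), 13(W), all W → L
n=15: reaches L-position 14 → W
n=16: reaches L-position 14 → W
n=17: reaches L-position 0 → W
n=18: reaches L-position 9 → W
n=19: reaches L-position 0 → W
n=20: only reaches 10(W), 15(W), 18(W), 19(W), all W → L
n=21: reaches L-position 14 → W
n=22: reaches L-position 20 → W
n=23: reaches L-position 0 → W
n=24: only reaches 12(W), 21(W), 22(W), 23(W), all W → L
n=25: reaches L-position 20 → W
n=26: reaches L-position 24 → W
n=27: reaches L-position 24 → W
n=28: reaches L-position 14 → W
n=29: reaches L-position 0 → W
n=30: only reaches 15(W), 25(W), 27(W), 28(W), 29(W), all W → L

30: L, 5: W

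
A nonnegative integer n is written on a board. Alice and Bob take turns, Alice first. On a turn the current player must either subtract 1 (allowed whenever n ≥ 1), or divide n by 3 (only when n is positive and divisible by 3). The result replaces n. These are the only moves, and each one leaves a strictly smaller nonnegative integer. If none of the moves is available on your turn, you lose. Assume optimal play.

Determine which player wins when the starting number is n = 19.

Label each position W (a win for the player to move) or L (a loss). A position with no legal move is L; any other position is W exactly when some move reaches an L, and L when every move reaches a W.
n=0: no move → L
n=1: →0(L), so W
n=2: →1(W) only, which is W, so L
n=3: →2(L), so W
n=4: →3(W) only, which is W, so L
n=5: →4(L), so W
n=6: →2(L), so W
n=7: →6(W) only, which is W, so L
n=8: →7(L), so W
n=9: →3(W), 8(W) — all W, so L
n=10: →9(L), so W
n=11: →10(W) only, which is W, so L
n=12: →4(L), so W
n=13: →12(W) only, which is W, so L
n=14: →13(L), so W
n=15: →5(W), 14(W) — all W, so L
n=16: →15(L), so W
n=17: →16(W) only, which is W, so L
n=18: →17(L), so W
n=19: →18(W) only, which is W, so L
The starting position 19 is L: whatever Alice does, the opponent receives a W position.

Bob wins.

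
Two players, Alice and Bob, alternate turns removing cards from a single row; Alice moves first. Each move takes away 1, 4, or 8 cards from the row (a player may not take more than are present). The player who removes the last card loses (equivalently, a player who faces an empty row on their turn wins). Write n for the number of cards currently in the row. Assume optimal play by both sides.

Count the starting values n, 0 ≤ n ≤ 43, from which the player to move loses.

Work bottom-up. With no move the player to move wins. Otherwise the position is W if at least one move leads to an L position for the opponent, and L if every move leads to a W.
n=0: no move; the opponent has just taken the last card and therefore loses → W
n=1: L (sole option 0(W) is W)
n=2: W (go to 1, an L position)
n=3: L (sole option 2(W) is W)
n=4: W (go to 3, an L position)
n=5: W (go to 1, an L position)
n=6: L (options 5(W), 2(W) are all W)
n=7: W (go to 6, an L position)
n=8: L (options 7(W), 4(W), 0(W) are all W)
n=9: W (go to 8, an L position)
n=10: W (go to 6, an L position)
n=11: W (go to 3, an L position)
n=12: W (go to 8, an L position)
n=13: L (options 12(W), 9(W), 5(W) are all W)
n=14: W (go to 13, an L position)
n=15: L (options 14(W), 11(W), 7(W) are all W)
n=16: W (go to 15, an L position)
n=17: W (go to 13, an L position)
n=18: L (options 17(W), 14(W), 10(W) are all W)
n=19: W (go to 18, an L position)
n=20: L (options 19(W), 16(W), 12(W) are all W)
n=21: W (go to 20, an L position)
n=22: W (go to 18, an L position)
n=23: W (go to 15, an L position)
n=24: W (go to 20, an L position)
n=25: L (options 24(W), 21(W), 17(W) are all W)
n=26: W (go to 25, an L position)
n=27: L (options 26(W), 23(W), 19(W) are all W)
n=28: W (go to 27, an L position)
n=29: W (go to 25, an L position)
n=30: L (options 29(W), 26(W), 22(W) are all W)
n=31: W (go to 30, an L position)
n=32: L (options 31(W), 28(W), 24(W) are all W)
n=33: W (go to 32, an L position)
n=34: W (go to 30, an L position)
n=35: W (go to 27, an L position)
n=36: W (go to 32, an L position)
n=37: L (options 36(W), 33(W), 29(W) are all W)
n=38: W (go to 37, an L position)
n=39: L (options 38(W), 35(W), 31(W) are all W)
n=40: W (go to 39, an L position)
n=41: W (go to 37, an L position)
n=42: L (options 41(W), 38(W), 34(W) are all W)
n=43: W (go to 42, an L position)
L entries with 0 ≤ n ≤ 43: n = 1, 3, 6, 8, 13, 15, 18, 20, 25, 27, 30, 32, 37, 39, 42; that makes 15.

15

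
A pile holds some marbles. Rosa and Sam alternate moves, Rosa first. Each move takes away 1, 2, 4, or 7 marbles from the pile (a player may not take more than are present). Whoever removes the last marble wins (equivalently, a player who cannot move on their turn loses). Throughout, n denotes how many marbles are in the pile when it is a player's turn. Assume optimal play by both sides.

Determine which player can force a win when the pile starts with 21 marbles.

Sam wins.

Label each position W (a win for the player to move) or L (a loss). A position with no legal move is L; any other position is W exactly when some move reaches an L, and L when every move reaches a W.
n=0: no move → L
n=1: W (go to 0, an L position)
n=2: W (go to 0, an L position)
n=3: L (options 2(W), 1(W) are all W)
n=4: W (go to 3, an L position)
n=5: W (go to 3, an L position)
n=6: L (options 5(W), 4(W), 2(W) are all W)
n=7: W (go to 6, an L position)
n=8: W (go to 6, an L position)
n=9: L (options 8(W), 7(W), 5(W), 2(W) are all W)
n=10: W (go to 9, an L position)
n=11: W (go to 9, an L position)
n=12: L (options 11(W), 10(W), 8(W), 5(W) are all W)
n=13: W (go to 12, an L position)
n=14: W (go to 12, an L position)
n=15: L (options 14(W), 13(W), 11(W), 8(W) are all W)
n=16: W (go to 15, an L position)
n=17: W (go to 15, an L position)
n=18: L (options 17(W), 16(W), 14(W), 11(W) are all W)
n=19: W (go to 18, an L position)
n=20: W (go to 18, an L position)
n=21: L (options 20(W), 19(W), 17(W), 14(W) are all W)
Every move from 21 reaches a W position, so the mover loses.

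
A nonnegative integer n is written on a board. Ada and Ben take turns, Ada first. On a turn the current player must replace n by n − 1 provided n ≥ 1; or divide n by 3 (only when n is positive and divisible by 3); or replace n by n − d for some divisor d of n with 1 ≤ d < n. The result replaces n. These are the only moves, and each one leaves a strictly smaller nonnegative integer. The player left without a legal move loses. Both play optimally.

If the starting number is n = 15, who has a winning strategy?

Work bottom-up. With no move the player to move loses. Otherwise the position is W if at least one move leads to an L position for the opponent, and L if every move leads to a W.
n=0: no move → L
n=1: reaches L-position 0 → W
n=2: only reaches 1(W), which is W → L
n=3: reaches L-position 2 → W
n=4: reaches L-position 2 → W
n=5: only reaches 4(W), which is W → L
n=6: reaches L-position 2 → W
n=7: only reaches 6(W), which is W → L
n=8: reaches L-position 7 → W
n=9: only reaches 3(W), 6(W), 8(W), all W → L
n=10: reaches L-position 5 → W
n=11: only reaches 10(W), which is W → L
n=12: reaches L-position 9 → W
n=13: only reaches 12(W), which is W → L
n=14: reaches L-position 7 → W
n=15: reaches L-position 5 → W
The starting position 15 is W: Ada should move to 5, handing over an L position.

Ada wins.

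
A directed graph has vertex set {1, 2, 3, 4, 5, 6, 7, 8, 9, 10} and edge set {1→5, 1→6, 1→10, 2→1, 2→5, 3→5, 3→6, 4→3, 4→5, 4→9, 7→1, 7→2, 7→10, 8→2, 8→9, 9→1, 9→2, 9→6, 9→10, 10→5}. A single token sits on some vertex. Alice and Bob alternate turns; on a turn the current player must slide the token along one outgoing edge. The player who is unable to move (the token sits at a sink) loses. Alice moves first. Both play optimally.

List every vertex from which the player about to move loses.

5, 6, 7, 8

Label each position W (a win for the player to move) or L (a loss). A position with no legal move is L; any other position is W exactly when some move reaches an L, and L when every move reaches a W.
Every edge goes from a vertex to one that appears earlier in the order 6, 5, 10, 1, 2, 7, 9, 8, 3, 4, so processing vertices in that order labels each vertex after all of its successors.
6: no outgoing edge → L
5: no outgoing edge → L
10: can move to 5, which is L ⇒ W
1: can move to 5, which is L ⇒ W
2: can move to 5, which is L ⇒ W
7: moves to 2(W), 1(W), 10(W); every one is W ⇒ L
9: can move to 6, which is L ⇒ W
8: moves to 9(W), 2(W); every one is W ⇒ L
3: can move to 5, which is L ⇒ W
4: can move to 5, which is L ⇒ W
Reading off the rows marked L gives the requested list; there are 4 such vertices.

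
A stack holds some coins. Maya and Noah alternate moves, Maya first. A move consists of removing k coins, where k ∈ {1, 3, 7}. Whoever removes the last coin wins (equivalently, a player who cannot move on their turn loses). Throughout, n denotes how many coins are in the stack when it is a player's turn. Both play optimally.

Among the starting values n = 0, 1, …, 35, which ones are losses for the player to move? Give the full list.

0, 2, 4, 6, 8, 10, 12, 14, 16, 18, 20, 22, 24, 26, 28, 30, 32, 34

Compute win/loss labels from the base case upward. A position with no move is L. Any other position is W if it can reach an L in one move, else L.
n=0: no move → L
n=1: →0(L), so W
n=2: →1(W) only, which is W, so L
n=3: →2(L), so W
n=4: →3(W), 1(W) — all W, so L
n=5: →4(L), so W
n=6: →5(W), 3(W) — all W, so L
n=7: →6(L), so W
n=8: →7(W), 5(W), 1(W) — all W, so L
n=9: →8(L), so W
n=10: →9(W), 7(W), 3(W) — all W, so L
n=11: →10(L), so W
n=12: →11(W), 9(W), 5(W) — all W, so L
n=13: →12(L), so W
n=14: →13(W), 11(W), 7(W) — all W, so L
n=15: →14(L), so W
n=16: →15(W), 13(W), 9(W) — all W, so L
n=17: →16(L), so W
n=18: →17(W), 15(W), 11(W) — all W, so L
n=19: →18(L), so W
n=20: →19(W), 17(W), 13(W) — all W, so L
n=21: →20(L), so W
n=22: →21(W), 19(W), 15(W) — all W, so L
n=23: →22(L), so W
n=24: →23(W), 21(W), 17(W) — all W, so L
n=25: →24(L), so W
n=26: →25(W), 23(W), 19(W) — all W, so L
n=27: →26(L), so W
n=28: →27(W), 25(W), 21(W) — all W, so L
n=29: →28(L), so W
n=30: →29(W), 27(W), 23(W) — all W, so L
n=31: →30(L), so W
n=32: →31(W), 29(W), 25(W) — all W, so L
n=33: →32(L), so W
n=34: →33(W), 31(W), 27(W) — all W, so L
n=35: →34(L), so W
Reading off the rows marked L gives the requested list; there are 18 such values of n.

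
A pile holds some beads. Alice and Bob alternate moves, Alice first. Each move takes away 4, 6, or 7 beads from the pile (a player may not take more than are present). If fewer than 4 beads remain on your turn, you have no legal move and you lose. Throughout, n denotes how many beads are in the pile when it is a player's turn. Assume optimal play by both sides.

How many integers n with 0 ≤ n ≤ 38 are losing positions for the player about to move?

16

Positions with no move are L. A position that does have a move is losing for the player to move precisely when every available move leads to a winning position for the opponent. Fill in the labels:
n=0: no move → L
n=1: no move → L
n=2: no move → L
n=3: no move → L
n=4: can move to 0, which is L ⇒ W
n=5: can move to 1, which is L ⇒ W
n=6: can move to 2, which is L ⇒ W
n=7: can move to 3, which is L ⇒ W
n=8: can move to 2, which is L ⇒ W
n=9: can move to 3, which is L ⇒ W
n=10: can move to 3, which is L ⇒ W
n=11: moves to 7(W), 5(W), 4(W); every one is W ⇒ L
n=12: moves to 8(W), 6(W), 5(W); every one is W ⇒ L
n=13: moves to 9(W), 7(W), 6(W); every one is W ⇒ L
n=14: moves to 10(W), 8(W), 7(W); every one is W ⇒ L
n=15: can move to 11, which is L ⇒ W
n=16: can move to 12, which is L ⇒ W
n=17: can move to 13, which is L ⇒ W
n=18: can move to 14, which is L ⇒ W
n=19: can move to 13, which is L ⇒ W
n=20: can move to 14, which is L ⇒ W
n=21: can move to 14, which is L ⇒ W
n=22: moves to 18(W), 16(W), 15(W); every one is W ⇒ L
n=23: moves to 19(W), 17(W), 16(W); every one is W ⇒ L
n=24: moves to 20(W), 18(W), 17(W); every one is W ⇒ L
n=25: moves to 21(W), 19(W), 18(W); every one is W ⇒ L
n=26: can move to 22, which is L ⇒ W
n=27: can move to 23, which is L ⇒ W
n=28: can move to 24, which is L ⇒ W
n=29: can move to 25, which is L ⇒ W
n=30: can move to 24, which is L ⇒ W
n=31: can move to 25, which is L ⇒ W
n=32: can move to 25, which is L ⇒ W
n=33: moves to 29(W), 27(W), 26(W); every one is W ⇒ L
n=34: moves to 30(W), 28(W), 27(W); every one is W ⇒ L
n=35: moves to 31(W), 29(W), 28(W); every one is W ⇒ L
n=36: moves to 32(W), 30(W), 29(W); every one is W ⇒ L
n=37: can move to 33, which is L ⇒ W
n=38: can move to 34, which is L ⇒ W
L entries with 0 ≤ n ≤ 38: n = 0, 1, 2, 3, 11, 12, 13, 14, 22, 23, 24, 25, 33, 34, 35, 36; that makes 16.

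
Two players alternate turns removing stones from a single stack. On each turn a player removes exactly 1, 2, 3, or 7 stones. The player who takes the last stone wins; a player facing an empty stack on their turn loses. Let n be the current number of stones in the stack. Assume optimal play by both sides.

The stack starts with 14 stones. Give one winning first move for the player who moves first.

Positions with no move are L. A position that does have a move is losing for the player to move precisely when every available move leads to a winning position for the opponent. Fill in the labels:
n=0: no move → L
n=1: can move to 0, which is L ⇒ W
n=2: can move to 0, which is L ⇒ W
n=3: can move to 0, which is L ⇒ W
n=4: moves to 3(W), 2(W), 1(W); every one is W ⇒ L
n=5: can move to 4, which is L ⇒ W
n=6: can move to 4, which is L ⇒ W
n=7: can move to 4, which is L ⇒ W
n=8: moves to 7(W), 6(W), 5(W), 1(W); every one is W ⇒ L
n=9: can move to 8, which is L ⇒ W
n=10: can move to 8, which is L ⇒ W
n=11: can move to 8, which is L ⇒ W
n=12: moves to 11(W), 10(W), 9(W), 5(W); every one is W ⇒ L
n=13: can move to 12, which is L ⇒ W
n=14: can move to 12, which is L ⇒ W
From 14, the L positions reachable in one move are: 12.

Remove 2, leaving 12.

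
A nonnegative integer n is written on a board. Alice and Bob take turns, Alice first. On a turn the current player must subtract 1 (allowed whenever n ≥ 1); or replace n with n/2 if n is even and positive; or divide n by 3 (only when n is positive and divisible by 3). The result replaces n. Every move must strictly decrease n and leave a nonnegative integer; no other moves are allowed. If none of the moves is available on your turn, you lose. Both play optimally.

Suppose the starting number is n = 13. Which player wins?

Bob wins.

Label each position W (a win for the player to move) or L (a loss). A position with no legal move is L; any other position is W exactly when some move reaches an L, and L when every move reaches a W.
n=0: no move → L
n=1: W (go to 0, an L position)
n=2: L (sole option 1(W) is W)
n=3: W (go to 2, an L position)
n=4: W (go to 2, an L position)
n=5: L (sole option 4(W) is W)
n=6: W (go to 2, an L position)
n=7: L (sole option 6(W) is W)
n=8: W (go to 7, an L position)
n=9: L (options 3(W), 8(W) are all W)
n=10: W (go to 5, an L position)
n=11: L (sole option 10(W) is W)
n=12: W (go to 11, an L position)
n=13: L (sole option 12(W) is W)
Every move from 13 reaches a W position, so the mover loses.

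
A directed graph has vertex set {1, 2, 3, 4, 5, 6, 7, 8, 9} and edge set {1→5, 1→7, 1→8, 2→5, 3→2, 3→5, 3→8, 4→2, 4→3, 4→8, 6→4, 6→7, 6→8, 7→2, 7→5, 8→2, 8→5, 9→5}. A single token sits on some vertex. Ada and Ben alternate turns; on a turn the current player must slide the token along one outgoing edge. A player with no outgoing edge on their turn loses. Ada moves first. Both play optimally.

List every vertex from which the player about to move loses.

4, 5

Work bottom-up. With no move the player to move loses. Otherwise the position is W if at least one move leads to an L position for the opponent, and L if every move leads to a W.
Every edge goes from a vertex to one that appears earlier in the order 5, 2, 8, 3, 7, 1, 4, 6, 9, so processing vertices in that order labels each vertex after all of its successors.
5: no outgoing edge → L
2: →5(L), so W
8: →5(L), so W
3: →5(L), so W
7: →5(L), so W
1: →5(L), so W
4: →3(W), 8(W), 2(W) — all W, so L
6: →4(L), so W
9: →5(L), so W
Reading off the rows marked L gives the requested list; there are 2 such vertices.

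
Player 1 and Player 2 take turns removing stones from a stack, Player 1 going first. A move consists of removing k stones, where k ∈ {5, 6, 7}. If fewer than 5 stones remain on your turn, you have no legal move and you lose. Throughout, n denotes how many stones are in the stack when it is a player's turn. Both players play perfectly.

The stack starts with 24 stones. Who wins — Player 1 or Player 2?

Classify positions by backward induction: terminal positions (no move available) are L. From any other position, the mover wins iff some move reaches an L.
n=0: no move → L
n=1: no move → L
n=2: no move → L
n=3: no move → L
n=4: no move → L
n=5: W (go to 0, an L position)
n=6: W (go to 1, an L position)
n=7: W (go to 2, an L position)
n=8: W (go to 3, an L position)
n=9: W (go to 4, an L position)
n=10: W (go to 4, an L position)
n=11: W (go to 4, an L position)
n=12: L (options 7(W), 6(W), 5(W) are all W)
n=13: L (options 8(W), 7(W), 6(W) are all W)
n=14: L (options 9(W), 8(W), 7(W) are all W)
n=15: L (options 10(W), 9(W), 8(W) are all W)
n=16: L (options 11(W), 10(W), 9(W) are all W)
n=17: W (go to 12, an L position)
n=18: W (go to 13, an L position)
n=19: W (go to 14, an L position)
n=20: W (go to 15, an L position)
n=21: W (go to 16, an L position)
n=22: W (go to 16, an L position)
n=23: W (go to 16, an L position)
n=24: L (options 19(W), 18(W), 17(W) are all W)
The starting position 24 is L: whatever Player 1 does, the opponent receives a W position.

Player 2 wins.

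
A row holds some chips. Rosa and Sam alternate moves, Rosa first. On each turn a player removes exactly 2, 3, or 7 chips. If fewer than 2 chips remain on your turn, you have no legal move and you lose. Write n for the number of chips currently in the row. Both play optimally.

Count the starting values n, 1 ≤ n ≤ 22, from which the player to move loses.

Compute win/loss labels from the base case upward. A position with no move is L. Any other position is W if it can reach an L in one move, else L.
n=0: no move → L
n=1: no move → L
n=2: reaches L-position 0 → W
n=3: reaches L-position 1 → W
n=4: reaches L-position 1 → W
n=5: only reaches 3(W), 2(W), all W → L
n=6: only reaches 4(W), 3(W), all W → L
n=7: reaches L-position 5 → W
n=8: reaches L-position 6 → W
n=9: reaches L-position 6 → W
n=10: only reaches 8(W), 7(W), 3(W), all W → L
n=11: only reaches 9(W), 8(W), 4(W), all W → L
n=12: reaches L-position 10 → W
n=13: reaches L-position 11 → W
n=14: reaches L-position 11 → W
n=15: only reaches 13(W), 12(W), 8(W), all W → L
n=16: only reaches 14(W), 13(W), 9(W), all W → L
n=17: reaches L-position 15 → W
n=18: reaches L-position 16 → W
n=19: reaches L-position 16 → W
n=20: only reaches 18(W), 17(W), 13(W), all W → L
n=21: only reaches 19(W), 18(W), 14(W), all W → L
n=22: reaches L-position 20 → W
L entries with 1 ≤ n ≤ 22 (n=0 is outside the asked range and is not counted): n = 1, 5, 6, 10, 11, 15, 16, 20, 21; that makes 9.

9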